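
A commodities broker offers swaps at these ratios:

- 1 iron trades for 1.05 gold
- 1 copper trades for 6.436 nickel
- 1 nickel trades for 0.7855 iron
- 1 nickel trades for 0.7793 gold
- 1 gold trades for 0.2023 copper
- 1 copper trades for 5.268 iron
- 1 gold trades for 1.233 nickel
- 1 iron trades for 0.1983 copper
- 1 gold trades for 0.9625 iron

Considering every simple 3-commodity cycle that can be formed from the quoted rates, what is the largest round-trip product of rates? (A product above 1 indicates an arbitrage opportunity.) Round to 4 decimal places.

gold→copper→iron→gold: 0.2023 × 5.268 × 1.05 = 1.11900
gold→nickel→iron→gold: 1.233 × 0.7855 × 1.05 = 1.01695
gold→copper→nickel→gold: 0.2023 × 6.436 × 0.7793 = 1.01465
iron→copper→nickel→iron: 0.1983 × 6.436 × 0.7855 = 1.00250
Maximum is gold→copper→iron→gold at 1.1190; arbitrage exists.

1.1190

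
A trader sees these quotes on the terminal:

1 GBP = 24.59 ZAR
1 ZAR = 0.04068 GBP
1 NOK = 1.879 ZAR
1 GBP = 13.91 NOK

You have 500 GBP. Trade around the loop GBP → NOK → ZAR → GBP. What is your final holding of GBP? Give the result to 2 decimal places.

500 GBP × 13.91 = 6955 NOK
6955 NOK × 1.879 = 13068.445 ZAR
13068.445 ZAR × 0.04068 = 531.6243426 GBP

531.62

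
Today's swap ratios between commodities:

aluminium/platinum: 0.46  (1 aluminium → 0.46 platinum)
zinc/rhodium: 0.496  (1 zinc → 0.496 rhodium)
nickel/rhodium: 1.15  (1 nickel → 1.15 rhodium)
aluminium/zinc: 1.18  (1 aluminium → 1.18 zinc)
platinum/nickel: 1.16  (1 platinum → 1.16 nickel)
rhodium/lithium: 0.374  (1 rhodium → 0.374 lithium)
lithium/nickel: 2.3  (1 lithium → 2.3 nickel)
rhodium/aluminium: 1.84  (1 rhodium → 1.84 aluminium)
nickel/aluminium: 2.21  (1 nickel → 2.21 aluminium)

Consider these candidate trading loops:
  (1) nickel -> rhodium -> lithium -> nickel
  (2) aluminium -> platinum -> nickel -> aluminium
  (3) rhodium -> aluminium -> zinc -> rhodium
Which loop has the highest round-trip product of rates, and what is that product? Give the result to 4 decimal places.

(1) 1.15 × 0.374 × 2.3 = 0.98923
(2) 0.46 × 1.16 × 2.21 = 1.17926
(3) 1.84 × 1.18 × 0.496 = 1.07692
Highest is cycle (2) at 1.1793 (>1, arbitrage).

1.1793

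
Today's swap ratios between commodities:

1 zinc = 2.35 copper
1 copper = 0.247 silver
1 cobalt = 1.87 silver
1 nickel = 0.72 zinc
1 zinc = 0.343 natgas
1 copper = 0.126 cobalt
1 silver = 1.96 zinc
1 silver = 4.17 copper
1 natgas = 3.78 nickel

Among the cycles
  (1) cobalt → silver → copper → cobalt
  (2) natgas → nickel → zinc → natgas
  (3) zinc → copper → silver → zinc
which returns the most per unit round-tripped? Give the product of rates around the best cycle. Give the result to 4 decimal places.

(1) 1.87 × 4.17 × 0.126 = 0.98254
(2) 3.78 × 0.72 × 0.343 = 0.93351
(3) 2.35 × 0.247 × 1.96 = 1.13768
Highest is cycle (3) at 1.1377 (>1, arbitrage).

1.1377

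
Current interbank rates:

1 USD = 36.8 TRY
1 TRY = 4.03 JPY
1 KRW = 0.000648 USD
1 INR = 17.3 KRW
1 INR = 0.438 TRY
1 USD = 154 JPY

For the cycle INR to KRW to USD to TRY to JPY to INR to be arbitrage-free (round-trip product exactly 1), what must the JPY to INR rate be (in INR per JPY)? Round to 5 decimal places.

0.60149

Known legs of the cycle: 17.3 × 0.000648 × 36.8 × 4.03 = 1.6625471616
For no arbitrage the full-cycle product must be 1, so the missing rate is 1 / 1.6625471616 ≈ 0.6014867.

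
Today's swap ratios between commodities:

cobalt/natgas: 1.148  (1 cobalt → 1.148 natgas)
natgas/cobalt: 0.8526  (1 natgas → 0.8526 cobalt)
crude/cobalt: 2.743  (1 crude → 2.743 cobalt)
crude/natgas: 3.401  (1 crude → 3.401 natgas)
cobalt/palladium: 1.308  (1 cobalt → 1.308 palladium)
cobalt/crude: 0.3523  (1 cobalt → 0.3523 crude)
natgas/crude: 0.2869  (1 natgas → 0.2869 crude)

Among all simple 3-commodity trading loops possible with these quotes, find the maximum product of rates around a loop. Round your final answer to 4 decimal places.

crude→natgas→cobalt→crude: 3.401 × 0.8526 × 0.3523 = 1.02156
crude→cobalt→natgas→crude: 2.743 × 1.148 × 0.2869 = 0.90344
Maximum is crude→natgas→cobalt→crude at 1.0216; arbitrage exists.

1.0216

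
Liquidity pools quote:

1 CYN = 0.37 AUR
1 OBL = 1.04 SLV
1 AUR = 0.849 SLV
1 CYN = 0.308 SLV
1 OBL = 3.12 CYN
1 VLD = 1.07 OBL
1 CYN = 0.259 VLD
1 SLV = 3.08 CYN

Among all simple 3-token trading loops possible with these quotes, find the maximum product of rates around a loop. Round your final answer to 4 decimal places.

0.9675

CYN→AUR→SLV→CYN: 0.37 × 0.849 × 3.08 = 0.96752
CYN→VLD→OBL→CYN: 0.259 × 1.07 × 3.12 = 0.86465
Maximum is CYN→AUR→SLV→CYN at 0.9675; no arbitrage — every cycle loses value.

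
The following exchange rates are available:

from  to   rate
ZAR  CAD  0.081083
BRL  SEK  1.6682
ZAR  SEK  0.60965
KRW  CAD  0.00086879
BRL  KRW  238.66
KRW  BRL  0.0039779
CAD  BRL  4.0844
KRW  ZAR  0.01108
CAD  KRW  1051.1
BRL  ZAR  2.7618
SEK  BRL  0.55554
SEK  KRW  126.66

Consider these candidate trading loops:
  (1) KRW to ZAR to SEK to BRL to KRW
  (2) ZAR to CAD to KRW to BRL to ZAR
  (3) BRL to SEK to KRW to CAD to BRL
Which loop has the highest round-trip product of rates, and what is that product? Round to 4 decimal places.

(1) 0.01108 × 0.60965 × 0.55554 × 238.66 = 0.89560
(2) 0.081083 × 1051.1 × 0.0039779 × 2.7618 = 0.93631
(3) 1.6682 × 126.66 × 0.00086879 × 4.0844 = 0.74977
Highest is cycle (2) at 0.9363 (≤1, no arbitrage).

0.9363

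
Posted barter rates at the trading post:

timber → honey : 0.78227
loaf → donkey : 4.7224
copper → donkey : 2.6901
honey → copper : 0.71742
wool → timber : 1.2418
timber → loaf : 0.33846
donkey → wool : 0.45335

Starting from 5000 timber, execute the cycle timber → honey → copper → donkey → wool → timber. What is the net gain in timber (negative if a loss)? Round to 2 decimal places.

5000 timber × 0.78227 = 3911.35 honey
3911.35 honey × 0.71742 = 2806.080717 copper
2806.080717 copper × 2.6901 = 7548.6377368017 donkey
7548.6377368017 donkey × 0.45335 = 3422.174917979050695 wool
3422.174917979050695 wool × 1.2418 = 4249.656813146385153051 timber
Net change: 4249.656813146385153051 − 5000 = -750.343186853614846949 timber

-750.34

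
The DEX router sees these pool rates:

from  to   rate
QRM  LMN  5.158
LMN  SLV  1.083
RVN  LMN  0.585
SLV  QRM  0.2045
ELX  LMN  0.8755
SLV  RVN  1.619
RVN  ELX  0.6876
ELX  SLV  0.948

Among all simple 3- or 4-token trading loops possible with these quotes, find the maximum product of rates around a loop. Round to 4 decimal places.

1.1424

LMN→SLV→QRM→LMN: 1.083 × 0.2045 × 5.158 = 1.14236
RVN→ELX→LMN→SLV→RVN: 0.6876 × 0.8755 × 1.083 × 1.619 = 1.05552
RVN→ELX→SLV→RVN: 0.6876 × 0.948 × 1.619 = 1.05534
RVN→LMN→SLV→RVN: 0.585 × 1.083 × 1.619 = 1.02573
Maximum is LMN→SLV→QRM→LMN at 1.1424; arbitrage exists.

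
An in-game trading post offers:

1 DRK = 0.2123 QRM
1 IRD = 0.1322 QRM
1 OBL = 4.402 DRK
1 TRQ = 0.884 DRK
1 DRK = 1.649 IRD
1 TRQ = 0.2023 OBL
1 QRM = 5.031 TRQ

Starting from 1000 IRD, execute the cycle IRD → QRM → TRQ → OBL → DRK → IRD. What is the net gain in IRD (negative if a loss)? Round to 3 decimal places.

1000 IRD × 0.1322 = 132.2 QRM
132.2 QRM × 5.031 = 665.0982 TRQ
665.0982 TRQ × 0.2023 = 134.54936586 OBL
134.54936586 OBL × 4.402 = 592.28630851572 DRK
592.28630851572 DRK × 1.649 = 976.68012274242228 IRD
Net change: 976.68012274242228 − 1000 = -23.31987725757772 IRD

-23.320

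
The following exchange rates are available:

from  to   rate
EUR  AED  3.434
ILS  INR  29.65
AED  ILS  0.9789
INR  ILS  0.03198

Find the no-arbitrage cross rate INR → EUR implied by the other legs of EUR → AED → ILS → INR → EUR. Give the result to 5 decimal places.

Known legs of the cycle: 3.434 × 0.9789 × 29.65 = 99.66973809
For no arbitrage the full-cycle product must be 1, so the missing rate is 1 / 99.66973809 ≈ 0.0100331.

0.01003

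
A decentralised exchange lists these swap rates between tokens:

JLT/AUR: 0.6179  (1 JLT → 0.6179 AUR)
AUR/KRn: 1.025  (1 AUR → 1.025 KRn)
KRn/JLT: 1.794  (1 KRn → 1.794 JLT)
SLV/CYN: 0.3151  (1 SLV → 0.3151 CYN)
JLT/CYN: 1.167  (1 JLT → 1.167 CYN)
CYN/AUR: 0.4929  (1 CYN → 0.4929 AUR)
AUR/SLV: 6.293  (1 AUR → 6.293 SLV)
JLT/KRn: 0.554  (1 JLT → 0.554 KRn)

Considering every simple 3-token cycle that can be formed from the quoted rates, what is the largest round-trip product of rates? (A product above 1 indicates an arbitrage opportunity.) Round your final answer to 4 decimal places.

1.1362

JLT→AUR→KRn→JLT: 0.6179 × 1.025 × 1.794 = 1.13623
CYN→AUR→SLV→CYN: 0.4929 × 6.293 × 0.3151 = 0.97738
Maximum is JLT→AUR→KRn→JLT at 1.1362; arbitrage exists.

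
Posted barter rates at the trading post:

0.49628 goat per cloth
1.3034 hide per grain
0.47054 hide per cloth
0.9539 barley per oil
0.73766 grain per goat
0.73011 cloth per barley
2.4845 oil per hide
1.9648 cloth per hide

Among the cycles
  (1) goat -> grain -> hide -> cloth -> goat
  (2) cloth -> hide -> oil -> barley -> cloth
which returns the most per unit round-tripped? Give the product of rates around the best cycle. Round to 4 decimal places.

(1) 0.73766 × 1.3034 × 1.9648 × 0.49628 = 0.93752
(2) 0.47054 × 2.4845 × 0.9539 × 0.73011 = 0.81419
Highest is cycle (1) at 0.9375 (≤1, no arbitrage).

0.9375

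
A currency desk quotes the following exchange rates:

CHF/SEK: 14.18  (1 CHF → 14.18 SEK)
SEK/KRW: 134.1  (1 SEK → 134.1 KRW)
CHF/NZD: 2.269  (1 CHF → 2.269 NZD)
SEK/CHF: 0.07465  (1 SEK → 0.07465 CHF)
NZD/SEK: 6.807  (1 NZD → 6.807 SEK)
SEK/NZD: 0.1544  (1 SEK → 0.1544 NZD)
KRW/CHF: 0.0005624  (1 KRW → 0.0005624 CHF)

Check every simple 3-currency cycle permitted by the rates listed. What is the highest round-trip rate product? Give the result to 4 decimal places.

1.1530

NZD→SEK→CHF→NZD: 6.807 × 0.07465 × 2.269 = 1.15298
CHF→SEK→KRW→CHF: 14.18 × 134.1 × 0.0005624 = 1.06942
Maximum is NZD→SEK→CHF→NZD at 1.1530; arbitrage exists.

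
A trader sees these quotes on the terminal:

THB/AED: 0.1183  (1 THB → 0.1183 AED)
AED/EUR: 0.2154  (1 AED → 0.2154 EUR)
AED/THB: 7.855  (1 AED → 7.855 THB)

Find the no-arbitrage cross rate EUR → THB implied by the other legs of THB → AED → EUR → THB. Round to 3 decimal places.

Known legs of the cycle: 0.1183 × 0.2154 = 0.02548182
For no arbitrage the full-cycle product must be 1, so the missing rate is 1 / 0.02548182 ≈ 39.24366.

39.244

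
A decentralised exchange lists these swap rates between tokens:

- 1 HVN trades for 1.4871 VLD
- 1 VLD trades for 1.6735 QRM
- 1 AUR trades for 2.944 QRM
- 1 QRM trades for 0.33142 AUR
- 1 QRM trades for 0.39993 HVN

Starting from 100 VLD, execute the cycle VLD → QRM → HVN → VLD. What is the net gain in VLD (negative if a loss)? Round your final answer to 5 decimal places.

-0.47095

100 VLD × 1.6735 = 167.35 QRM
167.35 QRM × 0.39993 = 66.9282855 HVN
66.9282855 HVN × 1.4871 = 99.52905336705 VLD
Net change: 99.52905336705 − 100 = -0.47094663295 VLD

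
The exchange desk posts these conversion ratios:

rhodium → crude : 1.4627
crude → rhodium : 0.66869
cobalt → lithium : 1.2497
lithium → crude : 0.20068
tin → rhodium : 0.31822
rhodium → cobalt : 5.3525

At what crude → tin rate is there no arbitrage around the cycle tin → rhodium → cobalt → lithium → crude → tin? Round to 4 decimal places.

Known legs of the cycle: 0.31822 × 5.3525 × 1.2497 × 0.20068 = 0.4271633753468998
For no arbitrage the full-cycle product must be 1, so the missing rate is 1 / 0.4271633753468998 ≈ 2.341025.

2.3410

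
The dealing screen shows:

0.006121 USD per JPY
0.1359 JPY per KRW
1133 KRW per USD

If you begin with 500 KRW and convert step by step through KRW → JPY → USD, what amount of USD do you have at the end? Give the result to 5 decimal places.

500 KRW × 0.1359 = 67.95 JPY
67.95 JPY × 0.006121 = 0.41592195 USD

0.41592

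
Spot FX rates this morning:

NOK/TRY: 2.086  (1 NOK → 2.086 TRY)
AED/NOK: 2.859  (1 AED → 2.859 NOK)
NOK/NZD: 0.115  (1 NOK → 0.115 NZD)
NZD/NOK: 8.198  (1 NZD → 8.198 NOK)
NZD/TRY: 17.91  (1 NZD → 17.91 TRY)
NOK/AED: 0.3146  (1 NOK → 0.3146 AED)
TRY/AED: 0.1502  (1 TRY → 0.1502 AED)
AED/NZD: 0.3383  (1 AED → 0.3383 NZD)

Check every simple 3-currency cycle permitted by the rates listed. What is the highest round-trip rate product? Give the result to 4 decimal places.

0.9101

AED→NZD→TRY→AED: 0.3383 × 17.91 × 0.1502 = 0.91005
AED→NOK→TRY→AED: 2.859 × 2.086 × 0.1502 = 0.89577
AED→NZD→NOK→AED: 0.3383 × 8.198 × 0.3146 = 0.87251
Maximum is AED→NZD→TRY→AED at 0.9101; no arbitrage — every cycle loses value.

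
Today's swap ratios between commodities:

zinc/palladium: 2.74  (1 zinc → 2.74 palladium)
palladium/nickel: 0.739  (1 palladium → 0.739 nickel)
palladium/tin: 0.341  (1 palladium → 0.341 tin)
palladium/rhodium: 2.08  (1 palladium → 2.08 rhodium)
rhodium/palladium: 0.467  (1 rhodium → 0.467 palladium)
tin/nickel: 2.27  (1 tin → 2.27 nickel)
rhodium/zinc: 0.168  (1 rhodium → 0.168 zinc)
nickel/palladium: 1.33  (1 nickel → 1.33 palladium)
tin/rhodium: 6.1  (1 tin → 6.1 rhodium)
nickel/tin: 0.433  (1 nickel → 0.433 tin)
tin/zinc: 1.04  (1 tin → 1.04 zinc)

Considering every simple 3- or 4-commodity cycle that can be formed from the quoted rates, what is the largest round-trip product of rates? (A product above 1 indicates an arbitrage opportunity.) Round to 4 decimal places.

1.0295

palladium→tin→nickel→palladium: 0.341 × 2.27 × 1.33 = 1.02951
palladium→tin→zinc→palladium: 0.341 × 1.04 × 2.74 = 0.97171
palladium→tin→rhodium→palladium: 0.341 × 6.1 × 0.467 = 0.97141
palladium→tin→rhodium→zinc→palladium: 0.341 × 6.1 × 0.168 × 2.74 = 0.95751
palladium→rhodium→zinc→palladium: 2.08 × 0.168 × 2.74 = 0.95747
palladium→nickel→tin→zinc→palladium: 0.739 × 0.433 × 1.04 × 2.74 = 0.91183
palladium→nickel→tin→rhodium→palladium: 0.739 × 0.433 × 6.1 × 0.467 = 0.91155
Maximum is palladium→tin→nickel→palladium at 1.0295; arbitrage exists.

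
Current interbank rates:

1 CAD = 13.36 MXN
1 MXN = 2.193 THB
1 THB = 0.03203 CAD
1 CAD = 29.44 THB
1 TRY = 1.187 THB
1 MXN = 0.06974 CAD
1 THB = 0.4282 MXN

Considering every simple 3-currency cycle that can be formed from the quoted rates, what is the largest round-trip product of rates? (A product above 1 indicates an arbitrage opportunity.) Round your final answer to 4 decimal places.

0.9384

THB→CAD→MXN→THB: 0.03203 × 13.36 × 2.193 = 0.93843
THB→MXN→CAD→THB: 0.4282 × 0.06974 × 29.44 = 0.87916
Maximum is THB→CAD→MXN→THB at 0.9384; no arbitrage — every cycle loses value.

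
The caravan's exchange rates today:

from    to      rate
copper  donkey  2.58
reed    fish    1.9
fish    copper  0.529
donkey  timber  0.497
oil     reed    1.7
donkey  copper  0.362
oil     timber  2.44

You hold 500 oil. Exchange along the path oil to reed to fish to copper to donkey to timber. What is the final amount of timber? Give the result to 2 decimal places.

500 oil × 1.7 = 850 reed
850 reed × 1.9 = 1615 fish
1615 fish × 0.529 = 854.335 copper
854.335 copper × 2.58 = 2204.1843 donkey
2204.1843 donkey × 0.497 = 1095.4795971 timber

1095.48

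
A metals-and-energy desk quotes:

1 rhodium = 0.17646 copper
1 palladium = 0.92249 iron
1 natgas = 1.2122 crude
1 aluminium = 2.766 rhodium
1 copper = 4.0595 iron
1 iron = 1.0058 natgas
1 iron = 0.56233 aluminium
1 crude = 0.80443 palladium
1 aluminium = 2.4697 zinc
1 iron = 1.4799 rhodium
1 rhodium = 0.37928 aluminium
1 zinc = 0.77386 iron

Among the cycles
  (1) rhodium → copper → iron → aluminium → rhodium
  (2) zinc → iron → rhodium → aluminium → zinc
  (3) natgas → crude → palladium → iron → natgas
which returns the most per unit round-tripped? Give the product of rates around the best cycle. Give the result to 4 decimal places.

(1) 0.17646 × 4.0595 × 0.56233 × 2.766 = 1.11420
(2) 0.77386 × 1.4799 × 0.37928 × 2.4697 = 1.07275
(3) 1.2122 × 0.80443 × 0.92249 × 1.0058 = 0.90477
Highest is cycle (1) at 1.1142 (>1, arbitrage).

1.1142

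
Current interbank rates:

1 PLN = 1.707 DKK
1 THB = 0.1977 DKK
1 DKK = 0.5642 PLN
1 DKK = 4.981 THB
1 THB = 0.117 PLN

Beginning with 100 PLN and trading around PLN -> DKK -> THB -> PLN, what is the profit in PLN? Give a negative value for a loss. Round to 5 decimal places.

-0.51997

100 PLN × 1.707 = 170.7 DKK
170.7 DKK × 4.981 = 850.2567 THB
850.2567 THB × 0.117 = 99.4800339 PLN
Net change: 99.4800339 − 100 = -0.5199661 PLN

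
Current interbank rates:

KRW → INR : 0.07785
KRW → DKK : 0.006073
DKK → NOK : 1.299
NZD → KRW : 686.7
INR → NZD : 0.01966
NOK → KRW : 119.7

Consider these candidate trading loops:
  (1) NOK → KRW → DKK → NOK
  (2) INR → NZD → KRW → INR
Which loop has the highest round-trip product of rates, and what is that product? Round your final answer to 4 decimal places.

1.0510

(1) 119.7 × 0.006073 × 1.299 = 0.94429
(2) 0.01966 × 686.7 × 0.07785 = 1.05102
Highest is cycle (2) at 1.0510 (>1, arbitrage).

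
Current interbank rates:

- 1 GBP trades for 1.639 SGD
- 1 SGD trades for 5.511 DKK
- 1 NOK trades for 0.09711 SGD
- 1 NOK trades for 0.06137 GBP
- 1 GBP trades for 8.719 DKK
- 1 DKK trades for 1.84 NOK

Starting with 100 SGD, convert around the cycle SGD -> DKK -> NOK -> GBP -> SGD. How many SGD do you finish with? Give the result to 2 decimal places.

102.00

100 SGD × 5.511 = 551.1 DKK
551.1 DKK × 1.84 = 1014.024 NOK
1014.024 NOK × 0.06137 = 62.23065288 GBP
62.23065288 GBP × 1.639 = 101.99604007032 SGD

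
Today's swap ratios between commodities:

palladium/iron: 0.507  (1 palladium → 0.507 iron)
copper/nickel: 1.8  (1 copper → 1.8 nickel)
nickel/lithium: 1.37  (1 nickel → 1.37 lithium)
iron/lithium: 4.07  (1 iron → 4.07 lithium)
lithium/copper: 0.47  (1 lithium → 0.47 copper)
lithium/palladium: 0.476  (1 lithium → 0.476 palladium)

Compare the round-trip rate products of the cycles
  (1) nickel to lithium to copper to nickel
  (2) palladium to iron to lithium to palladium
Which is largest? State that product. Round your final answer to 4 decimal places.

1.1590

(1) 1.37 × 0.47 × 1.8 = 1.15902
(2) 0.507 × 4.07 × 0.476 = 0.98222
Highest is cycle (1) at 1.1590 (>1, arbitrage).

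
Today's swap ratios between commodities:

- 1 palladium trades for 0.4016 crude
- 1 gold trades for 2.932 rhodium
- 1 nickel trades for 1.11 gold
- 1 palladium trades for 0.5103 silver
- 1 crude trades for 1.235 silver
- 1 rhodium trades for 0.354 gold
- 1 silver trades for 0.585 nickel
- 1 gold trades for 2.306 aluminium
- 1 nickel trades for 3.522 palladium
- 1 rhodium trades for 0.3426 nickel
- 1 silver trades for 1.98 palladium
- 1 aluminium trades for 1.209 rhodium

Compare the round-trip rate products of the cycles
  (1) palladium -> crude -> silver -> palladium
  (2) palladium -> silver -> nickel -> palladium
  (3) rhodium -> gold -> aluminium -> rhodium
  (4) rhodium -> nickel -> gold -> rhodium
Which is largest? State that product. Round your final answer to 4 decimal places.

(1) 0.4016 × 1.235 × 1.98 = 0.98203
(2) 0.5103 × 0.585 × 3.522 = 1.05141
(3) 0.354 × 2.306 × 1.209 = 0.98694
(4) 0.3426 × 1.11 × 2.932 = 1.11500
Highest is cycle (4) at 1.1150 (>1, arbitrage).

1.1150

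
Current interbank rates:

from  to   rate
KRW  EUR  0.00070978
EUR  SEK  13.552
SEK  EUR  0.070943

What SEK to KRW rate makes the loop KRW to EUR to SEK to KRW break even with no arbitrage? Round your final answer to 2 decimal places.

Known legs of the cycle: 0.00070978 × 13.552 = 0.00961893856
For no arbitrage the full-cycle product must be 1, so the missing rate is 1 / 0.00961893856 ≈ 103.9616.

103.96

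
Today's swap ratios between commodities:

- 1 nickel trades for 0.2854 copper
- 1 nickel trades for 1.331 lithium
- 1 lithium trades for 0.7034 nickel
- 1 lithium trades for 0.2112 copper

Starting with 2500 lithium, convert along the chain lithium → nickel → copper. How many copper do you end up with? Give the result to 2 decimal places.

501.88

2500 lithium × 0.7034 = 1758.5 nickel
1758.5 nickel × 0.2854 = 501.8759 copper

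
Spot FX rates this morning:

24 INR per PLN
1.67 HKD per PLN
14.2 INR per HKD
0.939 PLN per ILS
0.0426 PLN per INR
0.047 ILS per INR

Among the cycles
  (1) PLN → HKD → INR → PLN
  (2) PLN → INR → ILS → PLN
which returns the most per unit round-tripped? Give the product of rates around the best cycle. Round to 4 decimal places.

1.0592

(1) 1.67 × 14.2 × 0.0426 = 1.01022
(2) 24 × 0.047 × 0.939 = 1.05919
Highest is cycle (2) at 1.0592 (>1, arbitrage).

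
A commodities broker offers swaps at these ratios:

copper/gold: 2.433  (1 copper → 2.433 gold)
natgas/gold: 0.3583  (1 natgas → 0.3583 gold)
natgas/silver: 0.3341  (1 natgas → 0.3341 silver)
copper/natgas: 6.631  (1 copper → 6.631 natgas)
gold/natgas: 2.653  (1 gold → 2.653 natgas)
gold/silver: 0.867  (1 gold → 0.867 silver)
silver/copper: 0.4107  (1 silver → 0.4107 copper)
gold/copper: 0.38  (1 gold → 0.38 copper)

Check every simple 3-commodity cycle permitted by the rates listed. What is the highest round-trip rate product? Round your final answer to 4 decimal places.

0.9099

natgas→silver→copper→natgas: 0.3341 × 0.4107 × 6.631 = 0.90987
gold→copper→natgas→gold: 0.38 × 6.631 × 0.3583 = 0.90284
gold→silver→copper→gold: 0.867 × 0.4107 × 2.433 = 0.86634
Maximum is natgas→silver→copper→natgas at 0.9099; no arbitrage — every cycle loses value.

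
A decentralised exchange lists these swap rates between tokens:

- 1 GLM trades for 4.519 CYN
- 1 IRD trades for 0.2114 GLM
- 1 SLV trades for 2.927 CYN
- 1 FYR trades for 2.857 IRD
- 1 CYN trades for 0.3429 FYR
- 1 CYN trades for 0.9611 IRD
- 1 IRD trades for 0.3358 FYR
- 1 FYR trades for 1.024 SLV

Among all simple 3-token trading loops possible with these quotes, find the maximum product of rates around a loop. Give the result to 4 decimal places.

SLV→CYN→FYR→SLV: 2.927 × 0.3429 × 1.024 = 1.02776
CYN→IRD→GLM→CYN: 0.9611 × 0.2114 × 4.519 = 0.91815
Maximum is SLV→CYN→FYR→SLV at 1.0278; arbitrage exists.

1.0278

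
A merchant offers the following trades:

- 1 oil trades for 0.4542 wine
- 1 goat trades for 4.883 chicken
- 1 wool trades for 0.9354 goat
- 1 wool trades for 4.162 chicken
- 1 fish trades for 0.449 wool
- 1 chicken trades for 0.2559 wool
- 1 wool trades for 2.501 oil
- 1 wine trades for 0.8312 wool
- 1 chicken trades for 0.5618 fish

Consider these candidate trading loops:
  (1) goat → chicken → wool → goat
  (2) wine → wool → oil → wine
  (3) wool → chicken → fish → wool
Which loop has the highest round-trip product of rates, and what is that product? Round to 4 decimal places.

1.1688

(1) 4.883 × 0.2559 × 0.9354 = 1.16884
(2) 0.8312 × 2.501 × 0.4542 = 0.94421
(3) 4.162 × 0.5618 × 0.449 = 1.04986
Highest is cycle (1) at 1.1688 (>1, arbitrage).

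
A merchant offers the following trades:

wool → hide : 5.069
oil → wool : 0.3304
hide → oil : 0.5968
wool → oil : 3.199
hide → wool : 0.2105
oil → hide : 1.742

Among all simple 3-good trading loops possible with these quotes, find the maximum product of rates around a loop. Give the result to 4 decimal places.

oil→hide→wool→oil: 1.742 × 0.2105 × 3.199 = 1.17304
oil→wool→hide→oil: 0.3304 × 5.069 × 0.5968 = 0.99952
Maximum is oil→hide→wool→oil at 1.1730; arbitrage exists.

1.1730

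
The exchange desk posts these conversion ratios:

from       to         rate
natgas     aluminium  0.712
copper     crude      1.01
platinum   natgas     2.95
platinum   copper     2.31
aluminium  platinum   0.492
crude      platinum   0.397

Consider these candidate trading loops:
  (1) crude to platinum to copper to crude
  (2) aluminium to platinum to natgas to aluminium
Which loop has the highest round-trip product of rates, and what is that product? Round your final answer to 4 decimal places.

(1) 0.397 × 2.31 × 1.01 = 0.92624
(2) 0.492 × 2.95 × 0.712 = 1.03340
Highest is cycle (2) at 1.0334 (>1, arbitrage).

1.0334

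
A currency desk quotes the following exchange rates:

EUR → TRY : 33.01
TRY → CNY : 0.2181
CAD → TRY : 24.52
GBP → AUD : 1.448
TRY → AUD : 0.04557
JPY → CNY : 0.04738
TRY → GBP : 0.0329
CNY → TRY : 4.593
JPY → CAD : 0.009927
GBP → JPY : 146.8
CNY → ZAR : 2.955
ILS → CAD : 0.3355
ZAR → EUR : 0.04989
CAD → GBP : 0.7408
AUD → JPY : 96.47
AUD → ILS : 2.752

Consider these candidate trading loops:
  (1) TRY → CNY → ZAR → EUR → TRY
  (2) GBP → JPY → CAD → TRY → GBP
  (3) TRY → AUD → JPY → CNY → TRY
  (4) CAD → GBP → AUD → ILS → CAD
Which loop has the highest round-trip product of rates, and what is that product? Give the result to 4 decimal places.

(1) 0.2181 × 2.955 × 0.04989 × 33.01 = 1.06138
(2) 146.8 × 0.009927 × 24.52 × 0.0329 = 1.17560
(3) 0.04557 × 96.47 × 0.04738 × 4.593 = 0.95667
(4) 0.7408 × 1.448 × 2.752 × 0.3355 = 0.99040
Highest is cycle (2) at 1.1756 (>1, arbitrage).

1.1756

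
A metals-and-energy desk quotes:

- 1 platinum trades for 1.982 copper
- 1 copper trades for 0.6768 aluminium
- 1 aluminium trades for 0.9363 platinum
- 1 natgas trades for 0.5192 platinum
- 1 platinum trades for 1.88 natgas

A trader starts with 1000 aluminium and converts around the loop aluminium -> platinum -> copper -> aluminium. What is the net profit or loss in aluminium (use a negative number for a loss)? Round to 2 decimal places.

255.97

1000 aluminium × 0.9363 = 936.3 platinum
936.3 platinum × 1.982 = 1855.7466 copper
1855.7466 copper × 0.6768 = 1255.96929888 aluminium
Net change: 1255.96929888 − 1000 = 255.96929888 aluminium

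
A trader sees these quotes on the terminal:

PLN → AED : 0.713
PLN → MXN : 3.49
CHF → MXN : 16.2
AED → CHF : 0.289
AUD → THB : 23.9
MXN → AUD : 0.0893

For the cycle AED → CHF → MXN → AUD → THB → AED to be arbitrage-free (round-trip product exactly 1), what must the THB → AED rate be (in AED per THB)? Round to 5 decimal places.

0.10008

Known legs of the cycle: 0.289 × 16.2 × 0.0893 × 23.9 = 9.992225286
For no arbitrage the full-cycle product must be 1, so the missing rate is 1 / 9.992225286 ≈ 0.1000778.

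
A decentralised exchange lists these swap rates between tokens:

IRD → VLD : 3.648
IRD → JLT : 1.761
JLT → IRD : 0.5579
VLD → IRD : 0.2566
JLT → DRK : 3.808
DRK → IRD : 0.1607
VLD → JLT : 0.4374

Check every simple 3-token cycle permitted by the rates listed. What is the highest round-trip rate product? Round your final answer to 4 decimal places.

JLT→DRK→IRD→JLT: 3.808 × 0.1607 × 1.761 = 1.07764
VLD→JLT→IRD→VLD: 0.4374 × 0.5579 × 3.648 = 0.89020
Maximum is JLT→DRK→IRD→JLT at 1.0776; arbitrage exists.

1.0776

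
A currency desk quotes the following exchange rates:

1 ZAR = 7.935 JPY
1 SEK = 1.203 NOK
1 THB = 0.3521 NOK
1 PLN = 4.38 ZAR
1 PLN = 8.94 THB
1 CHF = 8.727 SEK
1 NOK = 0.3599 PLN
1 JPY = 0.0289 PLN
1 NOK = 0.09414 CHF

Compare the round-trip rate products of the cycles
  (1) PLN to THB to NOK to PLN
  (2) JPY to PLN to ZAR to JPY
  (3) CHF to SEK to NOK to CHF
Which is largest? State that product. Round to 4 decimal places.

(1) 8.94 × 0.3521 × 0.3599 = 1.13288
(2) 0.0289 × 4.38 × 7.935 = 1.00443
(3) 8.727 × 1.203 × 0.09414 = 0.98834
Highest is cycle (1) at 1.1329 (>1, arbitrage).

1.1329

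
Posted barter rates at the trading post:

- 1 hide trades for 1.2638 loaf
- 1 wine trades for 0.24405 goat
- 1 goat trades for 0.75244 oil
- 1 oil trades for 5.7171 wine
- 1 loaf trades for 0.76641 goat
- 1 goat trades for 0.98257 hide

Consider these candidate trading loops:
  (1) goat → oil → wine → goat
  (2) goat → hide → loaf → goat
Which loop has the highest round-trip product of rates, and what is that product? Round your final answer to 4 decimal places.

1.0498

(1) 0.75244 × 5.7171 × 0.24405 = 1.04985
(2) 0.98257 × 1.2638 × 0.76641 = 0.95171
Highest is cycle (1) at 1.0498 (>1, arbitrage).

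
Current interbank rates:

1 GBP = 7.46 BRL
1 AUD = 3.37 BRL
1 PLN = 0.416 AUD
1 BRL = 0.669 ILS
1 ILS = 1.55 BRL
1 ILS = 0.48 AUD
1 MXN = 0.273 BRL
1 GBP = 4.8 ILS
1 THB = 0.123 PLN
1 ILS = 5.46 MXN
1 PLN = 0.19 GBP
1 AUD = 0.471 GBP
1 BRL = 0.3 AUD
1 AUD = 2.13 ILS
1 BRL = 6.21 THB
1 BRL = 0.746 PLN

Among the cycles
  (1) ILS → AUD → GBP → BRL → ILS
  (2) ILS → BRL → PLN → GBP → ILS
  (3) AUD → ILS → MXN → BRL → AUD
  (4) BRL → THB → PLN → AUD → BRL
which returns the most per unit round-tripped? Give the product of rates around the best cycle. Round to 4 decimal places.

(1) 0.48 × 0.471 × 7.46 × 0.669 = 1.12831
(2) 1.55 × 0.746 × 0.19 × 4.8 = 1.05455
(3) 2.13 × 5.46 × 0.273 × 0.3 = 0.95248
(4) 6.21 × 0.123 × 0.416 × 3.37 = 1.07083
Highest is cycle (1) at 1.1283 (>1, arbitrage).

1.1283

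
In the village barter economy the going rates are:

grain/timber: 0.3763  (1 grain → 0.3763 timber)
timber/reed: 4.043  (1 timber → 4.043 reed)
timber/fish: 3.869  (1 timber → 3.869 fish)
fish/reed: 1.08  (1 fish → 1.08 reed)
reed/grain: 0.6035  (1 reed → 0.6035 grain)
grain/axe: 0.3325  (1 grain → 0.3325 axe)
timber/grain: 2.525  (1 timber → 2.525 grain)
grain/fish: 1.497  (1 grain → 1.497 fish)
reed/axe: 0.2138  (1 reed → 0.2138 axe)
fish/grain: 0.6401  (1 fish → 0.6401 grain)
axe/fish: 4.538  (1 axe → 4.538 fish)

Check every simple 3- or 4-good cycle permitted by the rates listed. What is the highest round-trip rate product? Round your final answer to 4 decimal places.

axe→fish→reed→axe: 4.538 × 1.08 × 0.2138 = 1.04784
axe→fish→reed→grain→axe: 4.538 × 1.08 × 0.6035 × 0.3325 = 0.98346
fish→reed→grain→fish: 1.08 × 0.6035 × 1.497 = 0.97571
axe→fish→grain→axe: 4.538 × 0.6401 × 0.3325 = 0.96584
fish→reed→grain→timber→fish: 1.08 × 0.6035 × 0.3763 × 3.869 = 0.94893
fish→grain→timber→fish: 0.6401 × 0.3763 × 3.869 = 0.93192
grain→timber→reed→grain: 0.3763 × 4.043 × 0.6035 = 0.91815
Maximum is axe→fish→reed→axe at 1.0478; arbitrage exists.

1.0478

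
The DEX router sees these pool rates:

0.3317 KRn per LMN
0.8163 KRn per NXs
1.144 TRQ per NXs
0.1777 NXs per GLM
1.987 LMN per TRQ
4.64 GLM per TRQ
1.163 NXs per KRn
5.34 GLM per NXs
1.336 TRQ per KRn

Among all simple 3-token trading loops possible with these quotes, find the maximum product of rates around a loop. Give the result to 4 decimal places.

GLM→NXs→TRQ→GLM: 0.1777 × 1.144 × 4.64 = 0.94326
KRn→TRQ→LMN→KRn: 1.336 × 1.987 × 0.3317 = 0.88054
Maximum is GLM→NXs→TRQ→GLM at 0.9433; no arbitrage — every cycle loses value.

0.9433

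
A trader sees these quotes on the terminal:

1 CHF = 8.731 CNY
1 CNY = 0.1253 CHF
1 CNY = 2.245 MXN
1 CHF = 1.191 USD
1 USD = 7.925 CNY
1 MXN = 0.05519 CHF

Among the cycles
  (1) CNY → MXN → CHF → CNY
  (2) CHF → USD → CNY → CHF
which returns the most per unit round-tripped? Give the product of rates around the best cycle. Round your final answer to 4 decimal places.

1.1827

(1) 2.245 × 0.05519 × 8.731 = 1.08178
(2) 1.191 × 7.925 × 0.1253 = 1.18267
Highest is cycle (2) at 1.1827 (>1, arbitrage).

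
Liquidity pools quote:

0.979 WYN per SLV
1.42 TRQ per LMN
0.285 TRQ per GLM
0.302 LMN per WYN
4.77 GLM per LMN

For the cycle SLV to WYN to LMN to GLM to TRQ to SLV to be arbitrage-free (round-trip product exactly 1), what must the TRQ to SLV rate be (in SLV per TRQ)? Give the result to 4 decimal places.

2.4880

Known legs of the cycle: 0.979 × 0.302 × 4.77 × 0.285 = 0.4019322681
For no arbitrage the full-cycle product must be 1, so the missing rate is 1 / 0.4019322681 ≈ 2.487981.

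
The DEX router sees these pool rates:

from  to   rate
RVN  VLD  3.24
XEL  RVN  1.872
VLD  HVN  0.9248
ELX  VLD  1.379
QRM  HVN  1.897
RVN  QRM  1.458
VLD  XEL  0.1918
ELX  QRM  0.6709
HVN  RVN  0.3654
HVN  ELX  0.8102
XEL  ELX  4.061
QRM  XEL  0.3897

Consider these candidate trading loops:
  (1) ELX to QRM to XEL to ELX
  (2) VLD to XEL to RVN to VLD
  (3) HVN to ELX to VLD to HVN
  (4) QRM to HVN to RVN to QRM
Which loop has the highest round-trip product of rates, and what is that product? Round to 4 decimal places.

(1) 0.6709 × 0.3897 × 4.061 = 1.06175
(2) 0.1918 × 1.872 × 3.24 = 1.16332
(3) 0.8102 × 1.379 × 0.9248 = 1.03325
(4) 1.897 × 0.3654 × 1.458 = 1.01063
Highest is cycle (2) at 1.1633 (>1, arbitrage).

1.1633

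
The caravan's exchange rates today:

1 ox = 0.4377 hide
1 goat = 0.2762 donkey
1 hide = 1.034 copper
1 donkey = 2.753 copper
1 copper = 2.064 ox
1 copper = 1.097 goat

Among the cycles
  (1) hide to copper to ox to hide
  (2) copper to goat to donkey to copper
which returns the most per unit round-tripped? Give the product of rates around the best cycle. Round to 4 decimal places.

0.9341

(1) 1.034 × 2.064 × 0.4377 = 0.93413
(2) 1.097 × 0.2762 × 2.753 = 0.83414
Highest is cycle (1) at 0.9341 (≤1, no arbitrage).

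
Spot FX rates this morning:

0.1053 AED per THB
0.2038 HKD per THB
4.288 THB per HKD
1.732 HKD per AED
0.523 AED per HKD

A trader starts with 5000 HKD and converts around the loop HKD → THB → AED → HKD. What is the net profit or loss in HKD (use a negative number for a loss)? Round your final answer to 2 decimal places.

-1089.78

5000 HKD × 4.288 = 21440 THB
21440 THB × 0.1053 = 2257.632 AED
2257.632 AED × 1.732 = 3910.218624 HKD
Net change: 3910.218624 − 5000 = -1089.781376 HKD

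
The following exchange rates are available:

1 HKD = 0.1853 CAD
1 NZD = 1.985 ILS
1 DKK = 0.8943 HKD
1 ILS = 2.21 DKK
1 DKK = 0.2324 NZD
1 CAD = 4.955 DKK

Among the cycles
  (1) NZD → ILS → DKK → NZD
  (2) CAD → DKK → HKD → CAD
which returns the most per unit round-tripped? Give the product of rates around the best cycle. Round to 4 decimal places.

(1) 1.985 × 2.21 × 0.2324 = 1.01950
(2) 4.955 × 0.8943 × 0.1853 = 0.82111
Highest is cycle (1) at 1.0195 (>1, arbitrage).

1.0195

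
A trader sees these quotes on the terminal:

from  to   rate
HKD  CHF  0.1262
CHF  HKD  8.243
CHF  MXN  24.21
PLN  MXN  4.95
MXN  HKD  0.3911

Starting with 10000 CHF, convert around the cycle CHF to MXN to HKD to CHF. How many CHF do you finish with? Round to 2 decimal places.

10000 CHF × 24.21 = 242100 MXN
242100 MXN × 0.3911 = 94685.31 HKD
94685.31 HKD × 0.1262 = 11949.286122 CHF

11949.29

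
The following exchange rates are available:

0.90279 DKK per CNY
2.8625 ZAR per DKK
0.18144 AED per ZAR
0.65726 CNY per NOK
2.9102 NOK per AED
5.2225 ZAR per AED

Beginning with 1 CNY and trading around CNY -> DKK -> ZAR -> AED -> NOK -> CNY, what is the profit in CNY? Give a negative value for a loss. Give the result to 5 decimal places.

1 CNY × 0.90279 = 0.90279 DKK
0.90279 DKK × 2.8625 = 2.584236375 ZAR
2.584236375 ZAR × 0.18144 = 0.46888384788 AED
0.46888384788 AED × 2.9102 = 1.364545774100376 NOK
1.364545774100376 NOK × 0.65726 = 0.89686135548521312976 CNY
Net change: 0.89686135548521312976 − 1 = -0.10313864451478687024 CNY

-0.10314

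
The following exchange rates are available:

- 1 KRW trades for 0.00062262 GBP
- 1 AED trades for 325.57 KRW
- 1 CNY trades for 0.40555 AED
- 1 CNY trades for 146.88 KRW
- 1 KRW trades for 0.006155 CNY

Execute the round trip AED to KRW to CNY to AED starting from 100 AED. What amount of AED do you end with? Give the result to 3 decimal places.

81.267

100 AED × 325.57 = 32557 KRW
32557 KRW × 0.006155 = 200.388335 CNY
200.388335 CNY × 0.40555 = 81.26748925925 AED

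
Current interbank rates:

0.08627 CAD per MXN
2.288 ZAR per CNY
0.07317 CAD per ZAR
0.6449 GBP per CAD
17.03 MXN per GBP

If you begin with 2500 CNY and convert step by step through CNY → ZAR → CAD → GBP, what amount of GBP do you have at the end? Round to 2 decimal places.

2500 CNY × 2.288 = 5720 ZAR
5720 ZAR × 0.07317 = 418.5324 CAD
418.5324 CAD × 0.6449 = 269.91154476 GBP

269.91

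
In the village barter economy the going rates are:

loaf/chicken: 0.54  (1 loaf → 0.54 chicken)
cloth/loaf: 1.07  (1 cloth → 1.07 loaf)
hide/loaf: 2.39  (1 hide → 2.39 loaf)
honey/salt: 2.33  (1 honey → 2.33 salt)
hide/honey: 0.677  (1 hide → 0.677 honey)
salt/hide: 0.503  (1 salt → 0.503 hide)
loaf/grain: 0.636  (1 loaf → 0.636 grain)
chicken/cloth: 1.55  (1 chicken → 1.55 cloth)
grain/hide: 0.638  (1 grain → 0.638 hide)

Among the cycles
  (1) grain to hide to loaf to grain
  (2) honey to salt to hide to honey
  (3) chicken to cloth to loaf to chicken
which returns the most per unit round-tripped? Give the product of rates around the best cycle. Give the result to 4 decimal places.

(1) 0.638 × 2.39 × 0.636 = 0.96979
(2) 2.33 × 0.503 × 0.677 = 0.79344
(3) 1.55 × 1.07 × 0.54 = 0.89559
Highest is cycle (1) at 0.9698 (≤1, no arbitrage).

0.9698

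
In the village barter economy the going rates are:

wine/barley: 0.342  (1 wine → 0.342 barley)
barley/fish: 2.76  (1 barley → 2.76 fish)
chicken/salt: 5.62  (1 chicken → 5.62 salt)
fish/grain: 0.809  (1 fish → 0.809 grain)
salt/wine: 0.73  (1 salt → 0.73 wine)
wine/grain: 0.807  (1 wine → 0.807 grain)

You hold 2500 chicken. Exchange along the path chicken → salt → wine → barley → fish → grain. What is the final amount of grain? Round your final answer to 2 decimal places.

2500 chicken × 5.62 = 14050 salt
14050 salt × 0.73 = 10256.5 wine
10256.5 wine × 0.342 = 3507.723 barley
3507.723 barley × 2.76 = 9681.31548 fish
9681.31548 fish × 0.809 = 7832.18422332 grain

7832.18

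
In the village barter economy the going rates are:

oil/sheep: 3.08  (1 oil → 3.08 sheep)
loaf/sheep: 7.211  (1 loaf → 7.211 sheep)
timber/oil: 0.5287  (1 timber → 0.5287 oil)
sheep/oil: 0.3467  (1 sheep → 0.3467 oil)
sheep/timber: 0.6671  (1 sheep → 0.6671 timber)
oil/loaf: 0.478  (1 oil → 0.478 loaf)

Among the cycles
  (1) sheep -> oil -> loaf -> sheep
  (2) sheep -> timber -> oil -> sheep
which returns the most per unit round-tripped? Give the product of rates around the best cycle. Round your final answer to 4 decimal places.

(1) 0.3467 × 0.478 × 7.211 = 1.19503
(2) 0.6671 × 0.5287 × 3.08 = 1.08630
Highest is cycle (1) at 1.1950 (>1, arbitrage).

1.1950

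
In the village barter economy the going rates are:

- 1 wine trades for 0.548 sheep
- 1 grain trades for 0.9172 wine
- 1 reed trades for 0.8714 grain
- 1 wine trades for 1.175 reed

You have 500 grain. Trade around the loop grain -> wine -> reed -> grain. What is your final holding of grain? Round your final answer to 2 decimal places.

469.56

500 grain × 0.9172 = 458.6 wine
458.6 wine × 1.175 = 538.855 reed
538.855 reed × 0.8714 = 469.558247 grain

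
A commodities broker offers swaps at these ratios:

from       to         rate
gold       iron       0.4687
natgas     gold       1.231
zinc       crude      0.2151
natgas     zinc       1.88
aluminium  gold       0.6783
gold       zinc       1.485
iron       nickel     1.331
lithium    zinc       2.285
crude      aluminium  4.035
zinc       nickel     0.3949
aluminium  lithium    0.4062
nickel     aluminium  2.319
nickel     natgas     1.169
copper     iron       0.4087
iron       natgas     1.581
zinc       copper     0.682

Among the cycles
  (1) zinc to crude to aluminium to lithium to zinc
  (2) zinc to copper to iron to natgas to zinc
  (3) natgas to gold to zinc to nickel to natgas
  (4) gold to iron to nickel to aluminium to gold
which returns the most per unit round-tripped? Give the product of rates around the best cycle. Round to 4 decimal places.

(1) 0.2151 × 4.035 × 0.4062 × 2.285 = 0.80558
(2) 0.682 × 0.4087 × 1.581 × 1.88 = 0.82847
(3) 1.231 × 1.485 × 0.3949 × 1.169 = 0.84389
(4) 0.4687 × 1.331 × 2.319 × 0.6783 = 0.98129
Highest is cycle (4) at 0.9813 (≤1, no arbitrage).

0.9813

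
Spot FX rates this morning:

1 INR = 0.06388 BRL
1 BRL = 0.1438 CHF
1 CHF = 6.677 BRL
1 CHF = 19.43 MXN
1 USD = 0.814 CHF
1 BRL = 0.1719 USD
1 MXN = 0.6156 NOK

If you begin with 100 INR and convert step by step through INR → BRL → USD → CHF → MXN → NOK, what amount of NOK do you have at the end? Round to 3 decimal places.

10.691

100 INR × 0.06388 = 6.388 BRL
6.388 BRL × 0.1719 = 1.0980972 USD
1.0980972 USD × 0.814 = 0.8938511208 CHF
0.8938511208 CHF × 19.43 = 17.367527277144 MXN
17.367527277144 MXN × 0.6156 = 10.6914497918098464 NOK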